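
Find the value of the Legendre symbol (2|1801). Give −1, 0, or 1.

Pull out 2: since 1801 ≡ 1 (mod 8), (2/1801) = +1.
Reached (1/1801) = 1. Collecting the sign flips along the way, the symbol is +1.

1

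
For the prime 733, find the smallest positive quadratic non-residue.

2

(2/733) = −1, so 2 is the smallest positive non-residue mod 733.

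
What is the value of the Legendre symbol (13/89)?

Reciprocity: 13 ≡ 1 and 89 ≡ 1 (mod 4), so (13/89) = +(89/13).
Reduce top mod 13: now compute (11/13).
Reciprocity: 11 ≡ 3 and 13 ≡ 1 (mod 4), so (11/13) = +(13/11).
Reduce top mod 11: now compute (2/11).
Pull out 2: since 11 ≡ 3 (mod 8), (2/11) = -1.
Reached (1/11) = 1. Collecting the sign flips along the way, the symbol is -1.

-1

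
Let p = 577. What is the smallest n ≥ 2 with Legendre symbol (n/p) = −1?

(2/577) = +1, so 2 is a residue.
(3/577) = +1, so 3 is a residue.
(4/577) = +1, so 4 is a residue.
(5/577) = −1, so 5 is the smallest positive non-residue mod 577.

5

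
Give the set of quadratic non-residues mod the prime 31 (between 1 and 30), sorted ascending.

3,6,11,12,13,15,17,21,22,23,24,26,27,29,30

Square k = 1,…,15 (k and 31−k give the same square):
1²=1, 2²=4, 3²=9, 4²=16, 5²=25, 6²≡5, 7²≡18, 8²≡2, 9²≡19, 10²≡7, 11²≡28, 12²≡20, 13²≡14, 14²≡10, 15²≡8 (mod 31).
The residues are {1, 2, 4, 5, 7, 8, 9, 10, 14, 16, 18, 19, 20, 25, 28}; the non-residues are the remaining 15 nonzero classes.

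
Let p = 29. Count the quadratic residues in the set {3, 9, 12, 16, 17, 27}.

2

(3/29) = -1 → non-residue.
(9/29) = +1 → QR.
(12/29) = -1 → non-residue.
(16/29) = +1 → QR.
(17/29) = -1 → non-residue.
(27/29) = -1 → non-residue.
Total quadratic residues among the 6: 2.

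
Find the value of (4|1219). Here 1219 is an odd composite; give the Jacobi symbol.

Pull out 2^2: since 1219 ≡ 3 (mod 8), (2/1219) = -1, so (2/1219)^2 = +1.
Reached (1/1219) = 1. Collecting the sign flips along the way, the symbol is +1.

1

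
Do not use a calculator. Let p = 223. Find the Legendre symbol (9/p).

1

Reciprocity: 9 ≡ 1 and 223 ≡ 3 (mod 4), so (9/223) = +(223/9).
Reduce top mod 9: now compute (7/9).
Reciprocity: 7 ≡ 3 and 9 ≡ 1 (mod 4), so (7/9) = +(9/7).
Reduce top mod 7: now compute (2/7).
Pull out 2: since 7 ≡ 7 (mod 8), (2/7) = +1.
Reached (1/7) = 1. Collecting the sign flips along the way, the symbol is +1.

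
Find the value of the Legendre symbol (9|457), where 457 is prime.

Euler's criterion: (9/457) ≡ 9^228 (mod 457).
9^2 ≡ 81 (mod 457)
9^4 ≡ 163 (mod 457)
9^8 ≡ 63 (mod 457)
9^16 ≡ 313 (mod 457)
9^32 ≡ 171 (mod 457)
9^64 ≡ 450 (mod 457)
9^128 ≡ 49 (mod 457)
9^228 = 9^(128+64+32+4) ≡ 1 (mod 457).
Result is 1, so (9/457) = 1.

1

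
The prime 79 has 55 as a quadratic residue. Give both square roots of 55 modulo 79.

23, 56

Since 79 ≡ 3 (mod 4), a square root of 55 is 55^((79+1)/4) = 55^20 mod 79.
Repeated squaring: 55^2≡23, 55^4≡55, 55^8≡23, 55^16≡55 (mod 79).
55^20 = 55^(16+4) ≡ 23 (mod 79).
Check: 23² = 529 ≡ 55 (mod 79). The two roots are 23 and 56.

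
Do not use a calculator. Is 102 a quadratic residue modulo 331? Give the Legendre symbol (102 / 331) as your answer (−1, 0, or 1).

Euler's criterion: (102/331) ≡ 102^165 (mod 331).
102^2 ≡ 143 (mod 331)
102^4 ≡ 258 (mod 331)
102^8 ≡ 33 (mod 331)
102^16 ≡ 96 (mod 331)
102^32 ≡ 279 (mod 331)
102^64 ≡ 56 (mod 331)
102^128 ≡ 157 (mod 331)
102^165 = 102^(128+32+4+1) ≡ 1 (mod 331).
Result is 1, so (102/331) = 1.

1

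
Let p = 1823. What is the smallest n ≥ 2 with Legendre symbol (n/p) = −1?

(2/1823) = +1, so 2 is a residue.
(3/1823) = +1, so 3 is a residue.
(4/1823) = +1, so 4 is a residue.
(5/1823) = −1, so 5 is the smallest positive non-residue mod 1823.

5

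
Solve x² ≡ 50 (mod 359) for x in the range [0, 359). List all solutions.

95, 264

Since 359 ≡ 3 (mod 4), a square root of 50 is 50^((359+1)/4) = 50^90 mod 359.
Repeated squaring: 50^2≡346, 50^4≡169, 50^8≡200, 50^16≡151, 50^32≡184, 50^64≡110 (mod 359).
50^90 = 50^(64+16+8+2) ≡ 264 (mod 359).
Check: 264² = 69696 ≡ 50 (mod 359). The two roots are 95 and 264.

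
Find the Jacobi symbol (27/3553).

Reciprocity: 27 ≡ 3 and 3553 ≡ 1 (mod 4), so (27/3553) = +(3553/27).
Reduce top mod 27: now compute (16/27).
Pull out 2^4: since 27 ≡ 3 (mod 8), (2/27) = -1, so (2/27)^4 = +1.
Reached (1/27) = 1. Collecting the sign flips along the way, the symbol is +1.

1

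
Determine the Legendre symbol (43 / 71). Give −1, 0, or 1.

Reciprocity: 43 ≡ 3 and 71 ≡ 3 (mod 4), so (43/71) = −(71/43).
Reduce top mod 43: now compute (28/43).
Pull out 2^2: since 43 ≡ 3 (mod 8), (2/43) = -1, so (2/43)^2 = +1.
Reciprocity: 7 ≡ 3 and 43 ≡ 3 (mod 4), so (7/43) = −(43/7).
Reduce top mod 7: now compute (1/7).
Reached (1/7) = 1. Collecting the sign flips along the way, the symbol is +1.

1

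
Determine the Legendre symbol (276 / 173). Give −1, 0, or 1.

First reduce: 276 ≡ 103 (mod 173).
Reciprocity: 103 ≡ 3 and 173 ≡ 1 (mod 4), so (103/173) = +(173/103).
Reduce top mod 103: now compute (70/103).
Pull out 2: since 103 ≡ 7 (mod 8), (2/103) = +1.
Reciprocity: 35 ≡ 3 and 103 ≡ 3 (mod 4), so (35/103) = −(103/35).
Reduce top mod 35: now compute (33/35).
Reciprocity: 33 ≡ 1 and 35 ≡ 3 (mod 4), so (33/35) = +(35/33).
Reduce top mod 33: now compute (2/33).
Pull out 2: since 33 ≡ 1 (mod 8), (2/33) = +1.
Reached (1/33) = 1. Collecting the sign flips along the way, the symbol is -1.

-1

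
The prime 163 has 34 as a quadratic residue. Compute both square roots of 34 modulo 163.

69, 94

Since 163 ≡ 3 (mod 4), a square root of 34 is 34^((163+1)/4) = 34^41 mod 163.
Repeated squaring: 34^2≡15, 34^4≡62, 34^8≡95, 34^16≡60, 34^32≡14 (mod 163).
34^41 = 34^(32+8+1) ≡ 69 (mod 163).
Check: 69² = 4761 ≡ 34 (mod 163). The two roots are 69 and 94.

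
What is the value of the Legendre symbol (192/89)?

Euler's criterion: (192/89) ≡ 14^44 (mod 89).
14^2 ≡ 18 (mod 89)
14^4 ≡ 57 (mod 89)
14^8 ≡ 45 (mod 89)
14^16 ≡ 67 (mod 89)
14^32 ≡ 39 (mod 89)
14^44 = 14^(32+8+4) ≡ 88 (mod 89).
Result is 88 ≡ −1, so (192/89) = −1.

-1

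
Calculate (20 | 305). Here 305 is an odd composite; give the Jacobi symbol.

0

Pull out 2^2: since 305 ≡ 1 (mod 8), (2/305) = +1, so (2/305)^2 = +1.
Reciprocity: 5 ≡ 1 and 305 ≡ 1 (mod 4), so (5/305) = +(305/5).
Reduce top mod 5: now compute (0/5).
Top reduces to 0: gcd > 1, so the symbol is 0.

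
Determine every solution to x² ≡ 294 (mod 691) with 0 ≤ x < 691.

317, 374

Since 691 ≡ 3 (mod 4), a square root of 294 is 294^((691+1)/4) = 294^173 mod 691.
Repeated squaring: 294^2≡61, 294^4≡266, 294^8≡274, 294^16≡448, 294^32≡314, 294^64≡474, 294^128≡101 (mod 691).
294^173 = 294^(128+32+8+4+1) ≡ 317 (mod 691).
Check: 317² = 100489 ≡ 294 (mod 691). The two roots are 317 and 374.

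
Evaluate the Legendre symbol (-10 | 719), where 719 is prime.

-1

First reduce: -10 ≡ 709 (mod 719).
Reciprocity: 709 ≡ 1 and 719 ≡ 3 (mod 4), so (709/719) = +(719/709).
Reduce top mod 709: now compute (10/709).
Pull out 2: since 709 ≡ 5 (mod 8), (2/709) = -1.
Reciprocity: 5 ≡ 1 and 709 ≡ 1 (mod 4), so (5/709) = +(709/5).
Reduce top mod 5: now compute (4/5).
Pull out 2^2: since 5 ≡ 5 (mod 8), (2/5) = -1, so (2/5)^2 = +1.
Reached (1/5) = 1. Collecting the sign flips along the way, the symbol is -1.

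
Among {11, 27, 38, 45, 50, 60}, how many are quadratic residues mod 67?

(11/67) = -1 → non-residue.
(27/67) = -1 → non-residue.
(38/67) = -1 → non-residue.
(45/67) = -1 → non-residue.
(50/67) = -1 → non-residue.
(60/67) = +1 → QR.
Total quadratic residues among the 6: 1.

1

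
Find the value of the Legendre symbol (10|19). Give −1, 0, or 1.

Euler's criterion: (10/19) ≡ 10^9 (mod 19).
10^2 ≡ 5 (mod 19)
10^4 ≡ 6 (mod 19)
10^8 ≡ 17 (mod 19)
10^9 = 10^(8+1) ≡ 18 (mod 19).
Result is 18 ≡ −1, so (10/19) = −1.

-1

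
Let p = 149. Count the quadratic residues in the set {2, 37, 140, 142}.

3

(2/149) = -1 → non-residue.
(37/149) = +1 → QR.
(140/149) = +1 → QR.
(142/149) = +1 → QR.
Total quadratic residues among the 4: 3.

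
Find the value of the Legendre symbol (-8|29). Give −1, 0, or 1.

First reduce: -8 ≡ 21 (mod 29).
Reciprocity: 21 ≡ 1 and 29 ≡ 1 (mod 4), so (21/29) = +(29/21).
Reduce top mod 21: now compute (8/21).
Pull out 2^3: since 21 ≡ 5 (mod 8), (2/21) = -1, so (2/21)^3 = -1.
Reached (1/21) = 1. Collecting the sign flips along the way, the symbol is -1.

-1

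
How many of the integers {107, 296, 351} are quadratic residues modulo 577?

(107/577) = +1 → QR.
(296/577) = -1 → non-residue.
(351/577) = -1 → non-residue.
Total quadratic residues among the 3: 1.

1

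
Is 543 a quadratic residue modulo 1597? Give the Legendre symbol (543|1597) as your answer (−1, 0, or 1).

Reciprocity: 543 ≡ 3 and 1597 ≡ 1 (mod 4), so (543/1597) = +(1597/543).
Reduce top mod 543: now compute (511/543).
Reciprocity: 511 ≡ 3 and 543 ≡ 3 (mod 4), so (511/543) = −(543/511).
Reduce top mod 511: now compute (32/511).
Pull out 2^5: since 511 ≡ 7 (mod 8), (2/511) = +1, so (2/511)^5 = +1.
Reached (1/511) = 1. Collecting the sign flips along the way, the symbol is -1.

-1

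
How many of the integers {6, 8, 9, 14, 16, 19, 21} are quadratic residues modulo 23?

4

(6/23) = +1 → QR.
(8/23) = +1 → QR.
(9/23) = +1 → QR.
(14/23) = -1 → non-residue.
(16/23) = +1 → QR.
(19/23) = -1 → non-residue.
(21/23) = -1 → non-residue.
Total quadratic residues among the 7: 4.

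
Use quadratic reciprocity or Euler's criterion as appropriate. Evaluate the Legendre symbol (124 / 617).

Pull out 2^2: since 617 ≡ 1 (mod 8), (2/617) = +1, so (2/617)^2 = +1.
Reciprocity: 31 ≡ 3 and 617 ≡ 1 (mod 4), so (31/617) = +(617/31).
Reduce top mod 31: now compute (28/31).
Pull out 2^2: since 31 ≡ 7 (mod 8), (2/31) = +1, so (2/31)^2 = +1.
Reciprocity: 7 ≡ 3 and 31 ≡ 3 (mod 4), so (7/31) = −(31/7).
Reduce top mod 7: now compute (3/7).
Reciprocity: 3 ≡ 3 and 7 ≡ 3 (mod 4), so (3/7) = −(7/3).
Reduce top mod 3: now compute (1/3).
Reached (1/3) = 1. Collecting the sign flips along the way, the symbol is +1.

1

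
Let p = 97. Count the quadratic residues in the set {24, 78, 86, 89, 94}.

4

(24/97) = +1 → QR.
(78/97) = -1 → non-residue.
(86/97) = +1 → QR.
(89/97) = +1 → QR.
(94/97) = +1 → QR.
Total quadratic residues among the 5: 4.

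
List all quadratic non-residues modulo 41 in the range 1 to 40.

Square k = 1,…,20 (k and 41−k give the same square):
1²=1, 2²=4, 3²=9, 4²=16, 5²=25, 6²=36, 7²≡8, 8²≡23, 9²≡40, 10²≡18, 11²≡39, 12²≡21, 13²≡5, 14²≡32, 15²≡20, 16²≡10, 17²≡2, 18²≡37, 19²≡33, 20²≡31 (mod 41).
The residues are {1, 2, 4, 5, 8, 9, 10, 16, 18, 20, 21, 23, 25, 31, 32, 33, 36, 37, 39, 40}; the non-residues are the remaining 20 nonzero classes.

3,6,7,11,12,13,14,15,17,19,22,24,26,27,28,29,30,34,35,38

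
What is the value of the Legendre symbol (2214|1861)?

First reduce: 2214 ≡ 353 (mod 1861).
Reciprocity: 353 ≡ 1 and 1861 ≡ 1 (mod 4), so (353/1861) = +(1861/353).
Reduce top mod 353: now compute (96/353).
Pull out 2^5: since 353 ≡ 1 (mod 8), (2/353) = +1, so (2/353)^5 = +1.
Reciprocity: 3 ≡ 3 and 353 ≡ 1 (mod 4), so (3/353) = +(353/3).
Reduce top mod 3: now compute (2/3).
Pull out 2: since 3 ≡ 3 (mod 8), (2/3) = -1.
Reached (1/3) = 1. Collecting the sign flips along the way, the symbol is -1.

-1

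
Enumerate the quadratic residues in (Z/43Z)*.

1 4 6 9 10 11 13 14 15 16 17 21 23 24 25 31 35 36 38 40 41

Square k = 1,…,21 (k and 43−k give the same square):
1²=1, 2²=4, 3²=9, 4²=16, 5²=25, 6²=36, 7²≡6, 8²≡21, 9²≡38, 10²≡14, 11²≡35, 12²≡15, 13²≡40, 14²≡24, 15²≡10, 16²≡41, 17²≡31, 18²≡23, 19²≡17, 20²≡13, 21²≡11 (mod 43).
So the quadratic residues mod 43 are {1, 4, 6, 9, 10, 11, 13, 14, 15, 16, 17, 21, 23, 24, 25, 31, 35, 36, 38, 40, 41}.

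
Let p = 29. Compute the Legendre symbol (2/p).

Pull out 2: since 29 ≡ 5 (mod 8), (2/29) = -1.
Reached (1/29) = 1. Collecting the sign flips along the way, the symbol is -1.

-1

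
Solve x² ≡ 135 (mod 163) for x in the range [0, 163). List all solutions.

Since 163 ≡ 3 (mod 4), a square root of 135 is 135^((163+1)/4) = 135^41 mod 163.
Repeated squaring: 135^2≡132, 135^4≡146, 135^8≡126, 135^16≡65, 135^32≡150 (mod 163).
135^41 = 135^(32+8+1) ≡ 61 (mod 163).
Check: 61² = 3721 ≡ 135 (mod 163). The two roots are 61 and 102.

61, 102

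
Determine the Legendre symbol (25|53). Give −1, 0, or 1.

Euler's criterion: (25/53) ≡ 25^26 (mod 53).
25^2 ≡ 42 (mod 53)
25^4 ≡ 15 (mod 53)
25^8 ≡ 13 (mod 53)
25^16 ≡ 10 (mod 53)
25^26 = 25^(16+8+2) ≡ 1 (mod 53).
Result is 1, so (25/53) = 1.

1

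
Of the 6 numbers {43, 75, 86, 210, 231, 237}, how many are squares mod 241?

3

(43/241) = -1 → non-residue.
(75/241) = +1 → QR.
(86/241) = -1 → non-residue.
(210/241) = -1 → non-residue.
(231/241) = +1 → QR.
(237/241) = +1 → QR.
Total quadratic residues among the 6: 3.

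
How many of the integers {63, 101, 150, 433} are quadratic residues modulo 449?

(63/449) = +1 → QR.
(101/449) = +1 → QR.
(150/449) = -1 → non-residue.
(433/449) = +1 → QR.
Total quadratic residues among the 4: 3.

3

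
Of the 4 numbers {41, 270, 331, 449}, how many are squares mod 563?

(41/563) = -1 → non-residue.
(270/563) = +1 → QR.
(331/563) = -1 → non-residue.
(449/563) = +1 → QR.
Total quadratic residues among the 4: 2.

2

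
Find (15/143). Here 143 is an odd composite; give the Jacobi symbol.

Reciprocity: 15 ≡ 3 and 143 ≡ 3 (mod 4), so (15/143) = −(143/15).
Reduce top mod 15: now compute (8/15).
Pull out 2^3: since 15 ≡ 7 (mod 8), (2/15) = +1, so (2/15)^3 = +1.
Reached (1/15) = 1. Collecting the sign flips along the way, the symbol is -1.

-1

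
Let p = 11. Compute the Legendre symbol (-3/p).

First reduce: -3 ≡ 8 (mod 11).
Pull out 2^3: since 11 ≡ 3 (mod 8), (2/11) = -1, so (2/11)^3 = -1.
Reached (1/11) = 1. Collecting the sign flips along the way, the symbol is -1.

-1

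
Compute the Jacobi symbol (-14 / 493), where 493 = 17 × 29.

1

First reduce: -14 ≡ 479 (mod 493).
Reciprocity: 479 ≡ 3 and 493 ≡ 1 (mod 4), so (479/493) = +(493/479).
Reduce top mod 479: now compute (14/479).
Pull out 2: since 479 ≡ 7 (mod 8), (2/479) = +1.
Reciprocity: 7 ≡ 3 and 479 ≡ 3 (mod 4), so (7/479) = −(479/7).
Reduce top mod 7: now compute (3/7).
Reciprocity: 3 ≡ 3 and 7 ≡ 3 (mod 4), so (3/7) = −(7/3).
Reduce top mod 3: now compute (1/3).
Reached (1/3) = 1. Collecting the sign flips along the way, the symbol is +1.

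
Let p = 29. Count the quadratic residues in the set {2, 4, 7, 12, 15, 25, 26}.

(2/29) = -1 → non-residue.
(4/29) = +1 → QR.
(7/29) = +1 → QR.
(12/29) = -1 → non-residue.
(15/29) = -1 → non-residue.
(25/29) = +1 → QR.
(26/29) = -1 → non-residue.
Total quadratic residues among the 7: 3.

3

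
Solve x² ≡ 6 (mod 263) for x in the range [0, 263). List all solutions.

Since 263 ≡ 3 (mod 4), a square root of 6 is 6^((263+1)/4) = 6^66 mod 263.
Repeated squaring: 6^2≡36, 6^4≡244, 6^8≡98, 6^16≡136, 6^32≡86, 6^64≡32 (mod 263).
6^66 = 6^(64+2) ≡ 100 (mod 263).
Check: 100² = 10000 ≡ 6 (mod 263). The two roots are 100 and 163.

100, 163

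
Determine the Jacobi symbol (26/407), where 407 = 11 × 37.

Pull out 2: since 407 ≡ 7 (mod 8), (2/407) = +1.
Reciprocity: 13 ≡ 1 and 407 ≡ 3 (mod 4), so (13/407) = +(407/13).
Reduce top mod 13: now compute (4/13).
Pull out 2^2: since 13 ≡ 5 (mod 8), (2/13) = -1, so (2/13)^2 = +1.
Reached (1/13) = 1. Collecting the sign flips along the way, the symbol is +1.

1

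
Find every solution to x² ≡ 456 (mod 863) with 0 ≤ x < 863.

416, 447

Since 863 ≡ 3 (mod 4), a square root of 456 is 456^((863+1)/4) = 456^216 mod 863.
Repeated squaring: 456^2≡816, 456^4≡483, 456^8≡279, 456^16≡171, 456^32≡762, 456^64≡708, 456^128≡724 (mod 863).
456^216 = 456^(128+64+16+8) ≡ 447 (mod 863).
Check: 447² = 199809 ≡ 456 (mod 863). The two roots are 416 and 447.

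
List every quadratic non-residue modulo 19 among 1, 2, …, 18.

Square k = 1,…,9 (k and 19−k give the same square):
1²=1, 2²=4, 3²=9, 4²=16, 5²≡6, 6²≡17, 7²≡11, 8²≡7, 9²≡5 (mod 19).
The residues are {1, 4, 5, 6, 7, 9, 11, 16, 17}; the non-residues are the remaining 9 nonzero classes.

2 3 8 10 12 13 14 15 18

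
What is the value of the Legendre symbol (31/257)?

Euler's criterion: (31/257) ≡ 31^128 (mod 257).
31^2 ≡ 190 (mod 257)
31^4 ≡ 120 (mod 257)
31^8 ≡ 8 (mod 257)
31^16 ≡ 64 (mod 257)
31^32 ≡ 241 (mod 257)
31^64 ≡ 256 (mod 257)
31^128 ≡ 1 (mod 257)
31^128 = 31^(128) ≡ 1 (mod 257).
Result is 1, so (31/257) = 1.

1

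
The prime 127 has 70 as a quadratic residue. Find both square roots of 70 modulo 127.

Since 127 ≡ 3 (mod 4), a square root of 70 is 70^((127+1)/4) = 70^32 mod 127.
Repeated squaring: 70^2≡74, 70^4≡15, 70^8≡98, 70^16≡79, 70^32≡18 (mod 127).
70^32 = 70^(32) ≡ 18 (mod 127).
Check: 18² = 324 ≡ 70 (mod 127). The two roots are 18 and 109.

18, 109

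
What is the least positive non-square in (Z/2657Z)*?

3

(2/2657) = +1, so 2 is a residue.
(3/2657) = −1, so 3 is the smallest positive non-residue mod 2657.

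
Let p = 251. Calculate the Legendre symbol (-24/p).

First reduce: -24 ≡ 227 (mod 251).
Reciprocity: 227 ≡ 3 and 251 ≡ 3 (mod 4), so (227/251) = −(251/227).
Reduce top mod 227: now compute (24/227).
Pull out 2^3: since 227 ≡ 3 (mod 8), (2/227) = -1, so (2/227)^3 = -1.
Reciprocity: 3 ≡ 3 and 227 ≡ 3 (mod 4), so (3/227) = −(227/3).
Reduce top mod 3: now compute (2/3).
Pull out 2: since 3 ≡ 3 (mod 8), (2/3) = -1.
Reached (1/3) = 1. Collecting the sign flips along the way, the symbol is +1.

1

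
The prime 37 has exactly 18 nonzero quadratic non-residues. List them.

Square k = 1,…,18 (k and 37−k give the same square):
1²=1, 2²=4, 3²=9, 4²=16, 5²=25, 6²=36, 7²≡12, 8²≡27, 9²≡7, 10²≡26, 11²≡10, 12²≡33, 13²≡21, 14²≡11, 15²≡3, 16²≡34, 17²≡30, 18²≡28 (mod 37).
The residues are {1, 3, 4, 7, 9, 10, 11, 12, 16, 21, 25, 26, 27, 28, 30, 33, 34, 36}; the non-residues are the remaining 18 nonzero classes.

2, 5, 6, 8, 13, 14, 15, 17, 18, 19, 20, 22, 23, 24, 29, 31, 32, 35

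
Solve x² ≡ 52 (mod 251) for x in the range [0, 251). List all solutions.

110, 141

Since 251 ≡ 3 (mod 4), a square root of 52 is 52^((251+1)/4) = 52^63 mod 251.
Repeated squaring: 52^2≡194, 52^4≡237, 52^8≡196, 52^16≡13, 52^32≡169 (mod 251).
52^63 = 52^(32+16+8+4+2+1) ≡ 110 (mod 251).
Check: 110² = 12100 ≡ 52 (mod 251). The two roots are 110 and 141.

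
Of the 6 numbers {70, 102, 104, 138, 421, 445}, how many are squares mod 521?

4

(70/521) = -1 → non-residue.
(102/521) = +1 → QR.
(104/521) = +1 → QR.
(138/521) = +1 → QR.
(421/521) = +1 → QR.
(445/521) = -1 → non-residue.
Total quadratic residues among the 6: 4.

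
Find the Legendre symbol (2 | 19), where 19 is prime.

-1

Euler's criterion: (2/19) ≡ 2^9 (mod 19).
2^2 ≡ 4 (mod 19)
2^4 ≡ 16 (mod 19)
2^8 ≡ 9 (mod 19)
2^9 = 2^(8+1) ≡ 18 (mod 19).
Result is 18 ≡ −1, so (2/19) = −1.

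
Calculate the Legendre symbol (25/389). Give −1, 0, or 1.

Reciprocity: 25 ≡ 1 and 389 ≡ 1 (mod 4), so (25/389) = +(389/25).
Reduce top mod 25: now compute (14/25).
Pull out 2: since 25 ≡ 1 (mod 8), (2/25) = +1.
Reciprocity: 7 ≡ 3 and 25 ≡ 1 (mod 4), so (7/25) = +(25/7).
Reduce top mod 7: now compute (4/7).
Pull out 2^2: since 7 ≡ 7 (mod 8), (2/7) = +1, so (2/7)^2 = +1.
Reached (1/7) = 1. Collecting the sign flips along the way, the symbol is +1.

1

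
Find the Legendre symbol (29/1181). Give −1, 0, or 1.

Euler's criterion: (29/1181) ≡ 29^590 (mod 1181).
29^2 ≡ 841 (mod 1181)
29^4 ≡ 1043 (mod 1181)
29^8 ≡ 148 (mod 1181)
29^16 ≡ 646 (mod 1181)
29^32 ≡ 423 (mod 1181)
29^64 ≡ 598 (mod 1181)
29^128 ≡ 942 (mod 1181)
29^256 ≡ 433 (mod 1181)
29^512 ≡ 891 (mod 1181)
29^590 = 29^(512+64+8+4+2) ≡ 1180 (mod 1181).
Result is 1180 ≡ −1, so (29/1181) = −1.

-1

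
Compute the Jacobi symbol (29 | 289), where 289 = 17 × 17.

1

Reciprocity: 29 ≡ 1 and 289 ≡ 1 (mod 4), so (29/289) = +(289/29).
Reduce top mod 29: now compute (28/29).
Pull out 2^2: since 29 ≡ 5 (mod 8), (2/29) = -1, so (2/29)^2 = +1.
Reciprocity: 7 ≡ 3 and 29 ≡ 1 (mod 4), so (7/29) = +(29/7).
Reduce top mod 7: now compute (1/7).
Reached (1/7) = 1. Collecting the sign flips along the way, the symbol is +1.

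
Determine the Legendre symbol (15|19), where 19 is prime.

Euler's criterion: (15/19) ≡ 15^9 (mod 19).
15^2 ≡ 16 (mod 19)
15^4 ≡ 9 (mod 19)
15^8 ≡ 5 (mod 19)
15^9 = 15^(8+1) ≡ 18 (mod 19).
Result is 18 ≡ −1, so (15/19) = −1.

-1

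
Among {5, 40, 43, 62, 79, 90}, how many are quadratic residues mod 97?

3

(5/97) = -1 → non-residue.
(40/97) = -1 → non-residue.
(43/97) = +1 → QR.
(62/97) = +1 → QR.
(79/97) = +1 → QR.
(90/97) = -1 → non-residue.
Total quadratic residues among the 6: 3.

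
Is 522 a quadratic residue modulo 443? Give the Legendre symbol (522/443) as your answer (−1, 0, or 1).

First reduce: 522 ≡ 79 (mod 443).
Reciprocity: 79 ≡ 3 and 443 ≡ 3 (mod 4), so (79/443) = −(443/79).
Reduce top mod 79: now compute (48/79).
Pull out 2^4: since 79 ≡ 7 (mod 8), (2/79) = +1, so (2/79)^4 = +1.
Reciprocity: 3 ≡ 3 and 79 ≡ 3 (mod 4), so (3/79) = −(79/3).
Reduce top mod 3: now compute (1/3).
Reached (1/3) = 1. Collecting the sign flips along the way, the symbol is +1.

1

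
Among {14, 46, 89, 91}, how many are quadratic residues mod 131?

3

(14/131) = -1 → non-residue.
(46/131) = +1 → QR.
(89/131) = +1 → QR.
(91/131) = +1 → QR.
Total quadratic residues among the 4: 3.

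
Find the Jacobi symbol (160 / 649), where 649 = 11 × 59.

1

Pull out 2^5: since 649 ≡ 1 (mod 8), (2/649) = +1, so (2/649)^5 = +1.
Reciprocity: 5 ≡ 1 and 649 ≡ 1 (mod 4), so (5/649) = +(649/5).
Reduce top mod 5: now compute (4/5).
Pull out 2^2: since 5 ≡ 5 (mod 8), (2/5) = -1, so (2/5)^2 = +1.
Reached (1/5) = 1. Collecting the sign flips along the way, the symbol is +1.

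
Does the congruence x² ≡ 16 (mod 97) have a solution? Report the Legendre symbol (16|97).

1

Euler's criterion: (16/97) ≡ 16^48 (mod 97).
16^2 ≡ 62 (mod 97)
16^4 ≡ 61 (mod 97)
16^8 ≡ 35 (mod 97)
16^16 ≡ 61 (mod 97)
16^32 ≡ 35 (mod 97)
16^48 = 16^(32+16) ≡ 1 (mod 97).
Result is 1, so (16/97) = 1.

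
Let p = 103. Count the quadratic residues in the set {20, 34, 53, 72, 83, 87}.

(20/103) = -1 → non-residue.
(34/103) = +1 → QR.
(53/103) = -1 → non-residue.
(72/103) = +1 → QR.
(83/103) = +1 → QR.
(87/103) = -1 → non-residue.
Total quadratic residues among the 6: 3.

3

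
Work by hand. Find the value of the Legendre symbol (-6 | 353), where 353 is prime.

-1

First reduce: -6 ≡ 347 (mod 353).
Reciprocity: 347 ≡ 3 and 353 ≡ 1 (mod 4), so (347/353) = +(353/347).
Reduce top mod 347: now compute (6/347).
Pull out 2: since 347 ≡ 3 (mod 8), (2/347) = -1.
Reciprocity: 3 ≡ 3 and 347 ≡ 3 (mod 4), so (3/347) = −(347/3).
Reduce top mod 3: now compute (2/3).
Pull out 2: since 3 ≡ 3 (mod 8), (2/3) = -1.
Reached (1/3) = 1. Collecting the sign flips along the way, the symbol is -1.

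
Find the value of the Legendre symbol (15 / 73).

-1

Euler's criterion: (15/73) ≡ 15^36 (mod 73).
15^2 ≡ 6 (mod 73)
15^4 ≡ 36 (mod 73)
15^8 ≡ 55 (mod 73)
15^16 ≡ 32 (mod 73)
15^32 ≡ 2 (mod 73)
15^36 = 15^(32+4) ≡ 72 (mod 73).
Result is 72 ≡ −1, so (15/73) = −1.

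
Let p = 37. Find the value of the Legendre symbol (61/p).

First reduce: 61 ≡ 24 (mod 37).
Pull out 2^3: since 37 ≡ 5 (mod 8), (2/37) = -1, so (2/37)^3 = -1.
Reciprocity: 3 ≡ 3 and 37 ≡ 1 (mod 4), so (3/37) = +(37/3).
Reduce top mod 3: now compute (1/3).
Reached (1/3) = 1. Collecting the sign flips along the way, the symbol is -1.

-1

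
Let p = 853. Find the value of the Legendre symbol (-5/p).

First reduce: -5 ≡ 848 (mod 853).
Pull out 2^4: since 853 ≡ 5 (mod 8), (2/853) = -1, so (2/853)^4 = +1.
Reciprocity: 53 ≡ 1 and 853 ≡ 1 (mod 4), so (53/853) = +(853/53).
Reduce top mod 53: now compute (5/53).
Reciprocity: 5 ≡ 1 and 53 ≡ 1 (mod 4), so (5/53) = +(53/5).
Reduce top mod 5: now compute (3/5).
Reciprocity: 3 ≡ 3 and 5 ≡ 1 (mod 4), so (3/5) = +(5/3).
Reduce top mod 3: now compute (2/3).
Pull out 2: since 3 ≡ 3 (mod 8), (2/3) = -1.
Reached (1/3) = 1. Collecting the sign flips along the way, the symbol is -1.

-1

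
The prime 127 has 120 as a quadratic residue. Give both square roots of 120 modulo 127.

Since 127 ≡ 3 (mod 4), a square root of 120 is 120^((127+1)/4) = 120^32 mod 127.
Repeated squaring: 120^2≡49, 120^4≡115, 120^8≡17, 120^16≡35, 120^32≡82 (mod 127).
120^32 = 120^(32) ≡ 82 (mod 127).
Check: 82² = 6724 ≡ 120 (mod 127). The two roots are 45 and 82.

45, 82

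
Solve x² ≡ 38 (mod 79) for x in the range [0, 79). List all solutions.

14, 65

Since 79 ≡ 3 (mod 4), a square root of 38 is 38^((79+1)/4) = 38^20 mod 79.
Repeated squaring: 38^2≡22, 38^4≡10, 38^8≡21, 38^16≡46 (mod 79).
38^20 = 38^(16+4) ≡ 65 (mod 79).
Check: 65² = 4225 ≡ 38 (mod 79). The two roots are 14 and 65.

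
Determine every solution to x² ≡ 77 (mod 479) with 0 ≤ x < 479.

Since 479 ≡ 3 (mod 4), a square root of 77 is 77^((479+1)/4) = 77^120 mod 479.
Repeated squaring: 77^2≡181, 77^4≡189, 77^8≡275, 77^16≡422, 77^32≡375, 77^64≡278 (mod 479).
77^120 = 77^(64+32+16+8) ≡ 288 (mod 479).
Check: 288² = 82944 ≡ 77 (mod 479). The two roots are 191 and 288.

191, 288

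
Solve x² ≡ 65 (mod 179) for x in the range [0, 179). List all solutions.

85, 94

Since 179 ≡ 3 (mod 4), a square root of 65 is 65^((179+1)/4) = 65^45 mod 179.
Repeated squaring: 65^2≡108, 65^4≡29, 65^8≡125, 65^16≡52, 65^32≡19 (mod 179).
65^45 = 65^(32+8+4+1) ≡ 85 (mod 179).
Check: 85² = 7225 ≡ 65 (mod 179). The two roots are 85 and 94.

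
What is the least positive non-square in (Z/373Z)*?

2

(2/373) = −1, so 2 is the smallest positive non-residue mod 373.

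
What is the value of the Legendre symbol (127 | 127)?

0

First reduce: 127 ≡ 0 (mod 127).
Top reduces to 0: gcd > 1, so the symbol is 0.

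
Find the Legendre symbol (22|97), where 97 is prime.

Euler's criterion: (22/97) ≡ 22^48 (mod 97).
22^2 ≡ 96 (mod 97)
22^4 ≡ 1 (mod 97)
22^8 ≡ 1 (mod 97)
22^16 ≡ 1 (mod 97)
22^32 ≡ 1 (mod 97)
22^48 = 22^(32+16) ≡ 1 (mod 97).
Result is 1, so (22/97) = 1.

1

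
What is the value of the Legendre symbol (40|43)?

Euler's criterion: (40/43) ≡ 40^21 (mod 43).
40^2 ≡ 9 (mod 43)
40^4 ≡ 38 (mod 43)
40^8 ≡ 25 (mod 43)
40^16 ≡ 23 (mod 43)
40^21 = 40^(16+4+1) ≡ 1 (mod 43).
Result is 1, so (40/43) = 1.

1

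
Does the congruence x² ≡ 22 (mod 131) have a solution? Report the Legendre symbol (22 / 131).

Euler's criterion: (22/131) ≡ 22^65 (mod 131).
22^2 ≡ 91 (mod 131)
22^4 ≡ 28 (mod 131)
22^8 ≡ 129 (mod 131)
22^16 ≡ 4 (mod 131)
22^32 ≡ 16 (mod 131)
22^64 ≡ 125 (mod 131)
22^65 = 22^(64+1) ≡ 130 (mod 131).
Result is 130 ≡ −1, so (22/131) = −1.

-1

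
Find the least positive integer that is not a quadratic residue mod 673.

(2/673) = +1, so 2 is a residue.
(3/673) = +1, so 3 is a residue.
(4/673) = +1, so 4 is a residue.
(5/673) = −1, so 5 is the smallest positive non-residue mod 673.

5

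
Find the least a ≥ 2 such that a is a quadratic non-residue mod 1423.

(2/1423) = +1, so 2 is a residue.
(3/1423) = −1, so 3 is the smallest positive non-residue mod 1423.

3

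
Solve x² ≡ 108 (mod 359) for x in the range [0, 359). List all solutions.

99, 260

Since 359 ≡ 3 (mod 4), a square root of 108 is 108^((359+1)/4) = 108^90 mod 359.
Repeated squaring: 108^2≡176, 108^4≡102, 108^8≡352, 108^16≡49, 108^32≡247, 108^64≡338 (mod 359).
108^90 = 108^(64+16+8+2) ≡ 99 (mod 359).
Check: 99² = 9801 ≡ 108 (mod 359). The two roots are 99 and 260.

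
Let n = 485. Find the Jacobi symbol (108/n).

Pull out 2^2: since 485 ≡ 5 (mod 8), (2/485) = -1, so (2/485)^2 = +1.
Reciprocity: 27 ≡ 3 and 485 ≡ 1 (mod 4), so (27/485) = +(485/27).
Reduce top mod 27: now compute (26/27).
Pull out 2: since 27 ≡ 3 (mod 8), (2/27) = -1.
Reciprocity: 13 ≡ 1 and 27 ≡ 3 (mod 4), so (13/27) = +(27/13).
Reduce top mod 13: now compute (1/13).
Reached (1/13) = 1. Collecting the sign flips along the way, the symbol is -1.

-1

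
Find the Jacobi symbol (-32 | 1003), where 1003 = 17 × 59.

1

First reduce: -32 ≡ 971 (mod 1003).
Reciprocity: 971 ≡ 3 and 1003 ≡ 3 (mod 4), so (971/1003) = −(1003/971).
Reduce top mod 971: now compute (32/971).
Pull out 2^5: since 971 ≡ 3 (mod 8), (2/971) = -1, so (2/971)^5 = -1.
Reached (1/971) = 1. Collecting the sign flips along the way, the symbol is +1.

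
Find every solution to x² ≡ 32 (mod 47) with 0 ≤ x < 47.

Since 47 ≡ 3 (mod 4), a square root of 32 is 32^((47+1)/4) = 32^12 mod 47.
Repeated squaring: 32^2≡37, 32^4≡6, 32^8≡36 (mod 47).
32^12 = 32^(8+4) ≡ 28 (mod 47).
Check: 28² = 784 ≡ 32 (mod 47). The two roots are 19 and 28.

19, 28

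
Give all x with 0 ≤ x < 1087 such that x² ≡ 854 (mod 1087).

491, 596

Since 1087 ≡ 3 (mod 4), a square root of 854 is 854^((1087+1)/4) = 854^272 mod 1087.
Repeated squaring: 854^2≡1026, 854^4≡460, 854^8≡722, 854^16≡611, 854^32≡480, 854^64≡1043, 854^128≡849, 854^256≡120 (mod 1087).
854^272 = 854^(256+16) ≡ 491 (mod 1087).
Check: 491² = 241081 ≡ 854 (mod 1087). The two roots are 491 and 596.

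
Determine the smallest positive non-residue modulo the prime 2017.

(2/2017) = +1, so 2 is a residue.
(3/2017) = +1, so 3 is a residue.
(4/2017) = +1, so 4 is a residue.
(5/2017) = −1, so 5 is the smallest positive non-residue mod 2017.

5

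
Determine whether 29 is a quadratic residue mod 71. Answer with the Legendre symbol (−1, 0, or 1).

1

Euler's criterion: (29/71) ≡ 29^35 (mod 71).
29^2 ≡ 60 (mod 71)
29^4 ≡ 50 (mod 71)
29^8 ≡ 15 (mod 71)
29^16 ≡ 12 (mod 71)
29^32 ≡ 2 (mod 71)
29^35 = 29^(32+2+1) ≡ 1 (mod 71).
Result is 1, so (29/71) = 1.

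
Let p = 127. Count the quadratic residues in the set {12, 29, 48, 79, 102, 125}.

(12/127) = -1 → non-residue.
(29/127) = -1 → non-residue.
(48/127) = -1 → non-residue.
(79/127) = +1 → QR.
(102/127) = -1 → non-residue.
(125/127) = -1 → non-residue.
Total quadratic residues among the 6: 1.

1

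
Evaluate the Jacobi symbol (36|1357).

Pull out 2^2: since 1357 ≡ 5 (mod 8), (2/1357) = -1, so (2/1357)^2 = +1.
Reciprocity: 9 ≡ 1 and 1357 ≡ 1 (mod 4), so (9/1357) = +(1357/9).
Reduce top mod 9: now compute (7/9).
Reciprocity: 7 ≡ 3 and 9 ≡ 1 (mod 4), so (7/9) = +(9/7).
Reduce top mod 7: now compute (2/7).
Pull out 2: since 7 ≡ 7 (mod 8), (2/7) = +1.
Reached (1/7) = 1. Collecting the sign flips along the way, the symbol is +1.

1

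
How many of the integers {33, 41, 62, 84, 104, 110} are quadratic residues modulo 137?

(33/137) = -1 → non-residue.
(41/137) = -1 → non-residue.
(62/137) = -1 → non-residue.
(84/137) = -1 → non-residue.
(104/137) = -1 → non-residue.
(110/137) = -1 → non-residue.
Total quadratic residues among the 6: 0.

0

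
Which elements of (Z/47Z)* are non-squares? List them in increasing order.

Square k = 1,…,23 (k and 47−k give the same square):
1²=1, 2²=4, 3²=9, 4²=16, 5²=25, 6²=36, 7²≡2, 8²≡17, 9²≡34, 10²≡6, 11²≡27, 12²≡3, 13²≡28, 14²≡8, 15²≡37, 16²≡21, 17²≡7, 18²≡42, 19²≡32, 20²≡24, 21²≡18, 22²≡14, 23²≡12 (mod 47).
The residues are {1, 2, 3, 4, 6, 7, 8, 9, 12, 14, 16, 17, 18, 21, 24, 25, 27, 28, 32, 34, 36, 37, 42}; the non-residues are the remaining 23 nonzero classes.

5 10 11 13 15 19 20 22 23 26 29 30 31 33 35 38 39 40 41 43 44 45 46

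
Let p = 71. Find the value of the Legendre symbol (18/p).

Pull out 2: since 71 ≡ 7 (mod 8), (2/71) = +1.
Reciprocity: 9 ≡ 1 and 71 ≡ 3 (mod 4), so (9/71) = +(71/9).
Reduce top mod 9: now compute (8/9).
Pull out 2^3: since 9 ≡ 1 (mod 8), (2/9) = +1, so (2/9)^3 = +1.
Reached (1/9) = 1. Collecting the sign flips along the way, the symbol is +1.

1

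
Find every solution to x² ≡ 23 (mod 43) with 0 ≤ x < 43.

18, 25

Since 43 ≡ 3 (mod 4), a square root of 23 is 23^((43+1)/4) = 23^11 mod 43.
Repeated squaring: 23^2≡13, 23^4≡40, 23^8≡9 (mod 43).
23^11 = 23^(8+2+1) ≡ 25 (mod 43).
Check: 25² = 625 ≡ 23 (mod 43). The two roots are 18 and 25.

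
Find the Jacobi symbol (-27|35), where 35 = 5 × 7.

-1

First reduce: -27 ≡ 8 (mod 35).
Pull out 2^3: since 35 ≡ 3 (mod 8), (2/35) = -1, so (2/35)^3 = -1.
Reached (1/35) = 1. Collecting the sign flips along the way, the symbol is -1.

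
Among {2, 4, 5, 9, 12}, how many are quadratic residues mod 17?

(2/17) = +1 → QR.
(4/17) = +1 → QR.
(5/17) = -1 → non-residue.
(9/17) = +1 → QR.
(12/17) = -1 → non-residue.
Total quadratic residues among the 5: 3.

3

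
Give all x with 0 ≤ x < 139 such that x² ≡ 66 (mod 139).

30, 109

Since 139 ≡ 3 (mod 4), a square root of 66 is 66^((139+1)/4) = 66^35 mod 139.
Repeated squaring: 66^2≡47, 66^4≡124, 66^8≡86, 66^16≡29, 66^32≡7 (mod 139).
66^35 = 66^(32+2+1) ≡ 30 (mod 139).
Check: 30² = 900 ≡ 66 (mod 139). The two roots are 30 and 109.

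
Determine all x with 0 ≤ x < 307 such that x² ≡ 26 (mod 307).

Since 307 ≡ 3 (mod 4), a square root of 26 is 26^((307+1)/4) = 26^77 mod 307.
Repeated squaring: 26^2≡62, 26^4≡160, 26^8≡119, 26^16≡39, 26^32≡293, 26^64≡196 (mod 307).
26^77 = 26^(64+8+4+1) ≡ 183 (mod 307).
Check: 183² = 33489 ≡ 26 (mod 307). The two roots are 124 and 183.

124, 183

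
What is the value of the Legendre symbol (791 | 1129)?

Reciprocity: 791 ≡ 3 and 1129 ≡ 1 (mod 4), so (791/1129) = +(1129/791).
Reduce top mod 791: now compute (338/791).
Pull out 2: since 791 ≡ 7 (mod 8), (2/791) = +1.
Reciprocity: 169 ≡ 1 and 791 ≡ 3 (mod 4), so (169/791) = +(791/169).
Reduce top mod 169: now compute (115/169).
Reciprocity: 115 ≡ 3 and 169 ≡ 1 (mod 4), so (115/169) = +(169/115).
Reduce top mod 115: now compute (54/115).
Pull out 2: since 115 ≡ 3 (mod 8), (2/115) = -1.
Reciprocity: 27 ≡ 3 and 115 ≡ 3 (mod 4), so (27/115) = −(115/27).
Reduce top mod 27: now compute (7/27).
Reciprocity: 7 ≡ 3 and 27 ≡ 3 (mod 4), so (7/27) = −(27/7).
Reduce top mod 7: now compute (6/7).
Pull out 2: since 7 ≡ 7 (mod 8), (2/7) = +1.
Reciprocity: 3 ≡ 3 and 7 ≡ 3 (mod 4), so (3/7) = −(7/3).
Reduce top mod 3: now compute (1/3).
Reached (1/3) = 1. Collecting the sign flips along the way, the symbol is +1.

1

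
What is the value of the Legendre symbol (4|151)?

Pull out 2^2: since 151 ≡ 7 (mod 8), (2/151) = +1, so (2/151)^2 = +1.
Reached (1/151) = 1. Collecting the sign flips along the way, the symbol is +1.

1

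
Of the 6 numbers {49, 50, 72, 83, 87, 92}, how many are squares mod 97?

3

(49/97) = +1 → QR.
(50/97) = +1 → QR.
(72/97) = +1 → QR.
(83/97) = -1 → non-residue.
(87/97) = -1 → non-residue.
(92/97) = -1 → non-residue.
Total quadratic residues among the 6: 3.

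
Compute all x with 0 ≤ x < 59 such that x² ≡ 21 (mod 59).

Since 59 ≡ 3 (mod 4), a square root of 21 is 21^((59+1)/4) = 21^15 mod 59.
Repeated squaring: 21^2≡28, 21^4≡17, 21^8≡53 (mod 59).
21^15 = 21^(8+4+2+1) ≡ 27 (mod 59).
Check: 27² = 729 ≡ 21 (mod 59). The two roots are 27 and 32.

27, 32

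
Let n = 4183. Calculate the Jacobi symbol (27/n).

Reciprocity: 27 ≡ 3 and 4183 ≡ 3 (mod 4), so (27/4183) = −(4183/27).
Reduce top mod 27: now compute (25/27).
Reciprocity: 25 ≡ 1 and 27 ≡ 3 (mod 4), so (25/27) = +(27/25).
Reduce top mod 25: now compute (2/25).
Pull out 2: since 25 ≡ 1 (mod 8), (2/25) = +1.
Reached (1/25) = 1. Collecting the sign flips along the way, the symbol is -1.

-1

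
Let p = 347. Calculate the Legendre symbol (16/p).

1

Pull out 2^4: since 347 ≡ 3 (mod 8), (2/347) = -1, so (2/347)^4 = +1.
Reached (1/347) = 1. Collecting the sign flips along the way, the symbol is +1.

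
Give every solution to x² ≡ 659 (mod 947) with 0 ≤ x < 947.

Since 947 ≡ 3 (mod 4), a square root of 659 is 659^((947+1)/4) = 659^237 mod 947.
Repeated squaring: 659^2≡555, 659^4≡250, 659^8≡945, 659^16≡4, 659^32≡16, 659^64≡256, 659^128≡193 (mod 947).
659^237 = 659^(128+64+32+8+4+1) ≡ 159 (mod 947).
Check: 159² = 25281 ≡ 659 (mod 947). The two roots are 159 and 788.

159, 788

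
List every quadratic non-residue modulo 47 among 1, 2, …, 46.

5, 10, 11, 13, 15, 19, 20, 22, 23, 26, 29, 30, 31, 33, 35, 38, 39, 40, 41, 43, 44, 45, 46

Square k = 1,…,23 (k and 47−k give the same square):
1²=1, 2²=4, 3²=9, 4²=16, 5²=25, 6²=36, 7²≡2, 8²≡17, 9²≡34, 10²≡6, 11²≡27, 12²≡3, 13²≡28, 14²≡8, 15²≡37, 16²≡21, 17²≡7, 18²≡42, 19²≡32, 20²≡24, 21²≡18, 22²≡14, 23²≡12 (mod 47).
The residues are {1, 2, 3, 4, 6, 7, 8, 9, 12, 14, 16, 17, 18, 21, 24, 25, 27, 28, 32, 34, 36, 37, 42}; the non-residues are the remaining 23 nonzero classes.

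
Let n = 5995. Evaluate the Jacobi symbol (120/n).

Pull out 2^3: since 5995 ≡ 3 (mod 8), (2/5995) = -1, so (2/5995)^3 = -1.
Reciprocity: 15 ≡ 3 and 5995 ≡ 3 (mod 4), so (15/5995) = −(5995/15).
Reduce top mod 15: now compute (10/15).
Pull out 2: since 15 ≡ 7 (mod 8), (2/15) = +1.
Reciprocity: 5 ≡ 1 and 15 ≡ 3 (mod 4), so (5/15) = +(15/5).
Reduce top mod 5: now compute (0/5).
Top reduces to 0: gcd > 1, so the symbol is 0.

0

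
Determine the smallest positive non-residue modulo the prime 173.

2

(2/173) = −1, so 2 is the smallest positive non-residue mod 173.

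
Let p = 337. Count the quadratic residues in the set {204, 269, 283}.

(204/337) = -1 → non-residue.
(269/337) = -1 → non-residue.
(283/337) = +1 → QR.
Total quadratic residues among the 3: 1.

1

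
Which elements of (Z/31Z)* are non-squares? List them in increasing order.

3, 6, 11, 12, 13, 15, 17, 21, 22, 23, 24, 26, 27, 29, 30

Square k = 1,…,15 (k and 31−k give the same square):
1²=1, 2²=4, 3²=9, 4²=16, 5²=25, 6²≡5, 7²≡18, 8²≡2, 9²≡19, 10²≡7, 11²≡28, 12²≡20, 13²≡14, 14²≡10, 15²≡8 (mod 31).
The residues are {1, 2, 4, 5, 7, 8, 9, 10, 14, 16, 18, 19, 20, 25, 28}; the non-residues are the remaining 15 nonzero classes.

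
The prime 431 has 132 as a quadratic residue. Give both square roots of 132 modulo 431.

Since 431 ≡ 3 (mod 4), a square root of 132 is 132^((431+1)/4) = 132^108 mod 431.
Repeated squaring: 132^2≡184, 132^4≡238, 132^8≡183, 132^16≡302, 132^32≡263, 132^64≡209 (mod 431).
132^108 = 132^(64+32+8+4) ≡ 118 (mod 431).
Check: 118² = 13924 ≡ 132 (mod 431). The two roots are 118 and 313.

118, 313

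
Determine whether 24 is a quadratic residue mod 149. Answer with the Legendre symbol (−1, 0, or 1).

1

Pull out 2^3: since 149 ≡ 5 (mod 8), (2/149) = -1, so (2/149)^3 = -1.
Reciprocity: 3 ≡ 3 and 149 ≡ 1 (mod 4), so (3/149) = +(149/3).
Reduce top mod 3: now compute (2/3).
Pull out 2: since 3 ≡ 3 (mod 8), (2/3) = -1.
Reached (1/3) = 1. Collecting the sign flips along the way, the symbol is +1.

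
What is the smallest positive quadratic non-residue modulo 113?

(2/113) = +1, so 2 is a residue.
(3/113) = −1, so 3 is the smallest positive non-residue mod 113.

3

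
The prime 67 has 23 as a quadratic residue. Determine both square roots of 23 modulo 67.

Since 67 ≡ 3 (mod 4), a square root of 23 is 23^((67+1)/4) = 23^17 mod 67.
Repeated squaring: 23^2≡60, 23^4≡49, 23^8≡56, 23^16≡54 (mod 67).
23^17 = 23^(16+1) ≡ 36 (mod 67).
Check: 36² = 1296 ≡ 23 (mod 67). The two roots are 31 and 36.

31, 36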